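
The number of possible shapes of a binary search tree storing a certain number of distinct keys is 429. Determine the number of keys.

7

Binary search tree shapes on n keys are counted by C_n; 429 = C_7.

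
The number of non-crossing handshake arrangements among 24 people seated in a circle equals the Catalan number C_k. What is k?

Non-crossing handshake pairings of 2n people are counted by C_n; 24 people gives n = 12.

12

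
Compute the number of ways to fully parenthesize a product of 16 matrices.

Bracketing 16 factors into binary products is counted by C_{16−1} = C_15.
C_15 = 9694845.

9694845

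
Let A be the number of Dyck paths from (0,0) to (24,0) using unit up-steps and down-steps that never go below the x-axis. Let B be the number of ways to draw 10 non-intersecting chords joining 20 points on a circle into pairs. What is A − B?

191216

A Dyck path with 12 up-steps and 12 down-steps has semilength 12, so there are C_12 of them. So A = C_12 = 208012.
Pairing 20 circle points by 10 non-crossing chords gives C_10 matchings. So B = C_10 = 16796.
A − B = 208012 − 16796 = 191216.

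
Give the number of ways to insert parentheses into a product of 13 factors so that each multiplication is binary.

Parenthesizations of m factors correspond to full binary trees with m leaves, counted by C_{m−1}; m = 13 gives C_12.
C_12 = 208012.

208012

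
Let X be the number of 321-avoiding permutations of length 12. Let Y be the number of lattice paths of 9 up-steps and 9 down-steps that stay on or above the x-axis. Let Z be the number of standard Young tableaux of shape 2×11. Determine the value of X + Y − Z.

For any fixed pattern of length 3, the pattern-avoiding permutations of [12] number C_12. So X = C_12 = 208012.
Paths of 9 up- and 9 down-steps that never dip below the axis are Dyck paths; their count is C_9. So Y = C_9 = 4862.
By the hook-length formula (or a Dyck-path bijection), SYT of shape 2×11 number C_11. So Z = C_11 = 58786.
X + Y − Z = 208012 + 4862 − 58786 = 154088.

154088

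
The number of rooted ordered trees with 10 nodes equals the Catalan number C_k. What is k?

9

A rooted plane tree on 10 nodes has 9 edges, and such trees are counted by C_9.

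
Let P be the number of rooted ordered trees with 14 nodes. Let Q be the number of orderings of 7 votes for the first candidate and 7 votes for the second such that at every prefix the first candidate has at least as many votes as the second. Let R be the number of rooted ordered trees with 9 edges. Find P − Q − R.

Rooted ordered (plane) trees on m nodes have m−1 edges and are counted by C_{m−1}; m = 14 gives C_13. So P = C_13 = 742900.
Reading a vote for the leader as '(' and for the other as ')' turns such a sequence into a balanced string of 7 pairs, so the count is C_7. So Q = C_7 = 429.
A rooted plane tree with 9 edges has 10 nodes, and the count is C_9. So R = C_9 = 4862.
P − Q − R = 742900 − 429 − 4862 = 737609.

737609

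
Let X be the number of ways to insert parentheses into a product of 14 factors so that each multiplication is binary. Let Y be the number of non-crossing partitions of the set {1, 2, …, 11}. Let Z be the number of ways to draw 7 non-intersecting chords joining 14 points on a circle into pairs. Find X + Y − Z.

Ways to associate a product of 14 factors correspond to binary trees on 14 leaves, so the count is C_13. So X = C_13 = 742900.
The non-crossing partitions of [11] form a lattice of size C_11. So Y = C_11 = 58786.
Non-crossing perfect matchings of 2n points on a circle are counted by C_n; with 14 points, n = 7. So Z = C_7 = 429.
X + Y − Z = 742900 + 58786 − 429 = 801257.

801257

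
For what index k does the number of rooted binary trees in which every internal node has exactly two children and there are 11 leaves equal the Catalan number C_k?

10

Full binary trees with 11 leaves have 11−1 = 10 internal nodes, so there are C_10 of them.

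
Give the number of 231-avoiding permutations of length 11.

58786

Permutations of [n] avoiding any single length-3 pattern are counted by C_n; here n = 11.
C_11 = C_10 · 2(2·10+1)/(10+2) = 16796 · 42/12 = 58786.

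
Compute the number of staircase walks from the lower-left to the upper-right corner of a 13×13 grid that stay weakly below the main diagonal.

742900

Sub-diagonal monotone paths from (0,0) to (13,13) biject with Dyck paths of semilength 13, giving C_13.
C_13 = C(26,13)/14 = 10400600/14 = 742900.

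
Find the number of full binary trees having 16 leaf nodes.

A full binary tree with L leaves has L−1 internal nodes and is counted by C_{L−1}; L = 16 gives C_15.
C_15 = C(30,15)/16 = 155117520/16 = 9694845.

9694845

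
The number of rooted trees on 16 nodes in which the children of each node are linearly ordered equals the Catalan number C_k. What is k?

Rooted ordered (plane) trees on m nodes have m−1 edges and are counted by C_{m−1}; m = 16 gives C_15.

15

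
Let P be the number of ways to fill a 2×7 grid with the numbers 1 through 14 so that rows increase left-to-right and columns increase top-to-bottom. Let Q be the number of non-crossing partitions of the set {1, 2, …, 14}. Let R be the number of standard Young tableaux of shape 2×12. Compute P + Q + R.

Standard Young tableaux of shape 2×n are counted by C_n; here n = 7. So P = C_7 = 429.
The non-crossing partitions of [14] form a lattice of size C_14. So Q = C_14 = 2674440.
Standard Young tableaux of shape 2×n are counted by C_n; here n = 12. So R = C_12 = 208012.
P + Q + R = 429 + 2674440 + 208012 = 2882881.

2882881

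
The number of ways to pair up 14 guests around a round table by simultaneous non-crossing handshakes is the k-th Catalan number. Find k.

With 14 = 2·7 people, non-crossing handshake pairings are non-crossing perfect matchings on a circle, counted by C_7.

7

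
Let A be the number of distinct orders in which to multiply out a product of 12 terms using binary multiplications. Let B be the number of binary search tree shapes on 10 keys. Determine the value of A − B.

41990

Parenthesizations of m factors correspond to full binary trees with m leaves, counted by C_{m−1}; m = 12 gives C_11. So A = C_11 = 58786.
Binary trees (left/right distinguished) on n nodes are counted by C_n; here n = 10. So B = C_10 = 16796.
A − B = 58786 − 16796 = 41990.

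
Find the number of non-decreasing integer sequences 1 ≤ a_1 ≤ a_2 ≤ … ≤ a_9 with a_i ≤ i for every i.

4862

Such sub-staircase sequences of length n are counted by C_n; here n = 9.
C_9 = 4862.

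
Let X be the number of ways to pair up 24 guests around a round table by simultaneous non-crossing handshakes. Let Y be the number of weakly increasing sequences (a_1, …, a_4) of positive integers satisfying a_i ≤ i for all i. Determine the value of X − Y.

Non-crossing handshake pairings of 2n people are counted by C_n; 24 people gives n = 12. So X = C_12 = 208012.
Such sub-staircase sequences of length n are counted by C_n; here n = 4. So Y = C_4 = 14.
X − Y = 208012 − 14 = 207998.

207998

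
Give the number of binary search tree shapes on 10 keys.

Binary trees (left/right distinguished) on n nodes are counted by C_n; here n = 10.
C_10 = C(20,10)/11 = 184756/11 = 16796.

16796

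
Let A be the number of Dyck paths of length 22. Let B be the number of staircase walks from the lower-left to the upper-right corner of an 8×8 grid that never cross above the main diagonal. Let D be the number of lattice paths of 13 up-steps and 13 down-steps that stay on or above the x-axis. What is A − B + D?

800256

Dyck paths of semilength n (length 2n) are counted by C_n; here n = 11. So A = C_11 = 58786.
Sub-diagonal monotone paths from (0,0) to (8,8) biject with Dyck paths of semilength 8, giving C_8. So B = C_8 = 1430.
A Dyck path with 13 up-steps and 13 down-steps has semilength 13, so there are C_13 of them. So D = C_13 = 742900.
A − B + D = 58786 − 1430 + 742900 = 800256.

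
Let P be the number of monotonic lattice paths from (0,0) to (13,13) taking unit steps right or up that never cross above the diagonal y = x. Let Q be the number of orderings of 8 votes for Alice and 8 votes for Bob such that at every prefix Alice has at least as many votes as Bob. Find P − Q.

741470

Sub-diagonal monotone paths from (0,0) to (13,13) biject with Dyck paths of semilength 13, giving C_13. So P = C_13 = 742900.
Reading a vote for the leader as '(' and for the other as ')' turns such a sequence into a balanced string of 8 pairs, so the count is C_8. So Q = C_8 = 1430.
P − Q = 742900 − 1430 = 741470.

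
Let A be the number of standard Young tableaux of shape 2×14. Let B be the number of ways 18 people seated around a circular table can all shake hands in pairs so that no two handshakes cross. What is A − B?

2669578

Standard Young tableaux of shape 2×n are counted by C_n; here n = 14. So A = C_14 = 2674440.
Non-crossing handshake pairings of 2n people are counted by C_n; 18 people gives n = 9. So B = C_9 = 4862.
A − B = 2674440 − 4862 = 2669578.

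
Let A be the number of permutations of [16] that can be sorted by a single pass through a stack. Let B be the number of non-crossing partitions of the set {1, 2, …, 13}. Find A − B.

By Knuth's characterisation, the stack-sortable permutations of length 16 are the 231-avoiders, numbering C_16. So A = C_16 = 35357670.
The non-crossing partitions of [13] form a lattice of size C_13. So B = C_13 = 742900.
A − B = 35357670 − 742900 = 34614770.

34614770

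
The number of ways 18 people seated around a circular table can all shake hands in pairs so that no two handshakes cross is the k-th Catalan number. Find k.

9

Non-crossing handshake pairings of 2n people are counted by C_n; 18 people gives n = 9.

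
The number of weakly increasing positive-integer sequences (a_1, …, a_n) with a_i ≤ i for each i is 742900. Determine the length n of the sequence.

Such sub-staircase sequences of length n are counted by C_n; 742900 = C_13.

13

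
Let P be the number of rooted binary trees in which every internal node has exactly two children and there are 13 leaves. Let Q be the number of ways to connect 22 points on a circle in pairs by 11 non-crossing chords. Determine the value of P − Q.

A full binary tree with L leaves has L−1 internal nodes and is counted by C_{L−1}; L = 13 gives C_12. So P = C_12 = 208012.
Pairing 22 circle points by 11 non-crossing chords gives C_11 matchings. So Q = C_11 = 58786.
P − Q = 208012 − 58786 = 149226.

149226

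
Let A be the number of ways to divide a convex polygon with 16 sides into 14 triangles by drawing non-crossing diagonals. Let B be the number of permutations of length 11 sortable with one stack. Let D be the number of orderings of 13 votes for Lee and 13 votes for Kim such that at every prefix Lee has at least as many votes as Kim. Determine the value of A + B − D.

Triangulations of a convex m-gon are counted by C_{m−2}; with m = 16 this is C_14. So A = C_14 = 2674440.
Stack-sortable permutations are exactly the 231-avoiding ones, counted by C_n; here n = 11. So B = C_11 = 58786.
Ballot sequences with n votes each where one side never trails are Dyck words, counted by C_n; here n = 13. So D = C_13 = 742900.
A + B − D = 2674440 + 58786 − 742900 = 1990326.

1990326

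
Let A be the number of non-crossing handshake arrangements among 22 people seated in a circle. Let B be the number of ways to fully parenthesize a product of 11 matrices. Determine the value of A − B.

41990

With 22 = 2·11 people, non-crossing handshake pairings are non-crossing perfect matchings on a circle, counted by C_11. So A = C_11 = 58786.
Bracketing 11 factors into binary products is counted by C_{11−1} = C_10. So B = C_10 = 16796.
A − B = 58786 − 16796 = 41990.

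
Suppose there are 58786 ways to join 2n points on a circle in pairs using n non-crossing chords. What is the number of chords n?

11

Non-crossing pairings of 2n points on a circle are counted by C_n. Since C_11 = 58786, the index is 11.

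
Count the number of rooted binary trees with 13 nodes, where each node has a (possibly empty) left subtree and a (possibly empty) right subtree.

There are C_n binary search tree shapes on n keys; with n = 13 that is C_13.
C_13 = C_12 · 2(2·12+1)/(12+2) = 208012 · 50/14 = 742900.

742900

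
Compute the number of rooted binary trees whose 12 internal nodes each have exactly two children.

Full binary trees with n internal nodes are counted by C_n; here n = 12.
C_12 = C(24,12)/13 = 2704156/13 = 208012.

208012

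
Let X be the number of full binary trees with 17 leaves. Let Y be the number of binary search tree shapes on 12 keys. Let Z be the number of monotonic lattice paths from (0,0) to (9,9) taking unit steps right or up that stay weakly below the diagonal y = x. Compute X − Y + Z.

A full binary tree with L leaves has L−1 internal nodes and is counted by C_{L−1}; L = 17 gives C_16. So X = C_16 = 35357670.
Rooted binary trees with 12 nodes (each child slot possibly empty) number C_12. So Y = C_12 = 208012.
Sub-diagonal monotone paths from (0,0) to (9,9) biject with Dyck paths of semilength 9, giving C_9. So Z = C_9 = 4862.
X − Y + Z = 35357670 − 208012 + 4862 = 35154520.

35154520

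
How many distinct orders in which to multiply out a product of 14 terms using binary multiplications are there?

742900

Bracketing 14 factors into binary products is counted by C_{14−1} = C_13.
C_13 = C_12 · 2(2·12+1)/(12+2) = 208012 · 50/14 = 742900.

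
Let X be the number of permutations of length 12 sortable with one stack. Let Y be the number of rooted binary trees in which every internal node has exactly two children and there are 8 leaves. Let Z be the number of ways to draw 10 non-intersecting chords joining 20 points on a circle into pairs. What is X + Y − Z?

By Knuth's characterisation, the stack-sortable permutations of length 12 are the 231-avoiders, numbering C_12. So X = C_12 = 208012.
Full binary trees with 8 leaves have 8−1 = 7 internal nodes, so there are C_7 of them. So Y = C_7 = 429.
Non-crossing perfect matchings of 2n points on a circle are counted by C_n; with 20 points, n = 10. So Z = C_10 = 16796.
X + Y − Z = 208012 + 429 − 16796 = 191645.

191645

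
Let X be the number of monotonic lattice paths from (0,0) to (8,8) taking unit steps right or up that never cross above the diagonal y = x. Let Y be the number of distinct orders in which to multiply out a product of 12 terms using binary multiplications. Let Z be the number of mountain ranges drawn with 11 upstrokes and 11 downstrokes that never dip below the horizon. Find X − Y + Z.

Monotone paths in an n×n grid that stay weakly below the diagonal are counted by C_n; here n = 8. So X = C_8 = 1430.
Bracketing 12 factors into binary products is counted by C_{12−1} = C_11. So Y = C_11 = 58786.
Paths of 11 up- and 11 down-steps that never dip below the axis are Dyck paths; their count is C_11. So Z = C_11 = 58786.
X − Y + Z = 1430 − 58786 + 58786 = 1430.

1430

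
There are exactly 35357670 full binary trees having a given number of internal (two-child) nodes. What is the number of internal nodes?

16

Full binary trees with n internal nodes are counted by C_n; 35357670 = C_16.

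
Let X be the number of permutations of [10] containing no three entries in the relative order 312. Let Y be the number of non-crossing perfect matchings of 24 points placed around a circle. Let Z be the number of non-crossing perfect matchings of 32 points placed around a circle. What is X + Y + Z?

35582478

Permutations of [n] avoiding any single length-3 pattern are counted by C_n; here n = 10. So X = C_10 = 16796.
Pairing 24 circle points by 12 non-crossing chords gives C_12 matchings. So Y = C_12 = 208012.
Pairing 32 circle points by 16 non-crossing chords gives C_16 matchings. So Z = C_16 = 35357670.
X + Y + Z = 16796 + 208012 + 35357670 = 35582478.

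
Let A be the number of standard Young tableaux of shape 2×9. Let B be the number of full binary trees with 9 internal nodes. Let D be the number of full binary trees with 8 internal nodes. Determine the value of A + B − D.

8294

Standard Young tableaux of shape 2×n are counted by C_n; here n = 9. So A = C_9 = 4862.
Full binary trees with n internal nodes are counted by C_n; here n = 9. So B = C_9 = 4862.
The number of full binary trees on 8 internal nodes is the Catalan number C_8. So D = C_8 = 1430.
A + B − D = 4862 + 4862 − 1430 = 8294.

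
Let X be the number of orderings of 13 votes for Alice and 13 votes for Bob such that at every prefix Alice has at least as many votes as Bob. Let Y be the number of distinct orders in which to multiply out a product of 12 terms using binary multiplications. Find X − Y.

Ballot sequences with n votes each where one side never trails are Dyck words, counted by C_n; here n = 13. So X = C_13 = 742900.
Ways to associate a product of 12 factors correspond to binary trees on 12 leaves, so the count is C_11. So Y = C_11 = 58786.
X − Y = 742900 − 58786 = 684114.

684114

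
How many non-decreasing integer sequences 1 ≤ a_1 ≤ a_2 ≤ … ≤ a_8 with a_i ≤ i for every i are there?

1430

Weakly increasing sequences with a_i ≤ i biject with Dyck paths of semilength 8, so there are C_8.
C_8 = 1430.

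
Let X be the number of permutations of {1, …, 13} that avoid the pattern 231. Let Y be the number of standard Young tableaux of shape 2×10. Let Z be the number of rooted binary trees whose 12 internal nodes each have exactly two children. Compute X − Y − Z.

518092

Permutations of [n] avoiding any single length-3 pattern are counted by C_n; here n = 13. So X = C_13 = 742900.
By the hook-length formula (or a Dyck-path bijection), SYT of shape 2×10 number C_10. So Y = C_10 = 16796.
The number of full binary trees on 12 internal nodes is the Catalan number C_12. So Z = C_12 = 208012.
X − Y − Z = 742900 − 16796 − 208012 = 518092.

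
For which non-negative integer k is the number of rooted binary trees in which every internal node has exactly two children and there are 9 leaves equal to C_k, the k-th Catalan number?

Full binary trees with 9 leaves have 9−1 = 8 internal nodes, so there are C_8 of them.

8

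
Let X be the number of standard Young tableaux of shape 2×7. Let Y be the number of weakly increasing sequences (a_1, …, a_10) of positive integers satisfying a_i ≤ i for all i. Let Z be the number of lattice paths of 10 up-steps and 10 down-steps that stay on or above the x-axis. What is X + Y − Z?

Standard Young tableaux of shape 2×n are counted by C_n; here n = 7. So X = C_7 = 429.
Such sub-staircase sequences of length n are counted by C_n; here n = 10. So Y = C_10 = 16796.
Dyck paths of semilength n (length 2n) are counted by C_n; here n = 10. So Z = C_10 = 16796.
X + Y − Z = 429 + 16796 − 16796 = 429.

429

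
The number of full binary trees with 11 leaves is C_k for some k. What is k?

10

A full binary tree with L leaves has L−1 internal nodes and is counted by C_{L−1}; L = 11 gives C_10.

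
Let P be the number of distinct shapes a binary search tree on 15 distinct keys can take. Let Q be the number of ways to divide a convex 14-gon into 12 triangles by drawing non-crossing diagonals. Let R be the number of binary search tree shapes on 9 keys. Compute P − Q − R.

9481971

Binary trees (left/right distinguished) on n nodes are counted by C_n; here n = 15. So P = C_15 = 9694845.
A convex 14-gon is triangulated into 12 triangles, and the number of such triangulations is the Catalan number C_{14−2} = C_12. So Q = C_12 = 208012.
Binary trees (left/right distinguished) on n nodes are counted by C_n; here n = 9. So R = C_9 = 4862.
P − Q − R = 9694845 − 208012 − 4862 = 9481971.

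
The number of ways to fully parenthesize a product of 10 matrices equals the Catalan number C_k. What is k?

9

Bracketing 10 factors into binary products is counted by C_{10−1} = C_9.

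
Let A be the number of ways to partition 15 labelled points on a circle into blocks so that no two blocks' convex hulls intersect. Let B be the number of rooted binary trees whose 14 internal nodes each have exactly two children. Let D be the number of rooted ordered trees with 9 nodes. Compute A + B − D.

12367855

The non-crossing partitions of [15] form a lattice of size C_15. So A = C_15 = 9694845.
The number of full binary trees on 14 internal nodes is the Catalan number C_14. So B = C_14 = 2674440.
A rooted plane tree on 9 nodes has 8 edges, and such trees are counted by C_8. So D = C_8 = 1430.
A + B − D = 9694845 + 2674440 − 1430 = 12367855.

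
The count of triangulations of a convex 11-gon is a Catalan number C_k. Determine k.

9

Triangulations of a convex m-gon are counted by C_{m−2}; with m = 11 this is C_9.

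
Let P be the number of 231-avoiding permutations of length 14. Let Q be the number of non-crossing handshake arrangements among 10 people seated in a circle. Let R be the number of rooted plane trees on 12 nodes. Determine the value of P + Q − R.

For any fixed pattern of length 3, the pattern-avoiding permutations of [14] number C_14. So P = C_14 = 2674440.
With 10 = 2·5 people, non-crossing handshake pairings are non-crossing perfect matchings on a circle, counted by C_5. So Q = C_5 = 42.
A rooted plane tree on 12 nodes has 11 edges, and such trees are counted by C_11. So R = C_11 = 58786.
P + Q − R = 2674440 + 42 − 58786 = 2615696.

2615696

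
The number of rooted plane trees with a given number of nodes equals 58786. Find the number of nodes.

12

Rooted ordered trees on m nodes are counted by C_{m−1}; 58786 = C_11.
So the index is 11, and the number of nodes is 11 + 1 = 12.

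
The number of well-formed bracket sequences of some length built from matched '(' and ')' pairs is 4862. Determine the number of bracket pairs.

Balanced strings of n bracket-pairs are counted by C_n. The Catalan number equal to 4862 is C_9.

9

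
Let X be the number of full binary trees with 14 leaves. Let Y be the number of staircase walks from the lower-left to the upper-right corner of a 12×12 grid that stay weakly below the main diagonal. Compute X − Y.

534888

Full binary trees with 14 leaves have 14−1 = 13 internal nodes, so there are C_13 of them. So X = C_13 = 742900.
Monotone paths in an n×n grid that stay weakly below the diagonal are counted by C_n; here n = 12. So Y = C_12 = 208012.
X − Y = 742900 − 208012 = 534888.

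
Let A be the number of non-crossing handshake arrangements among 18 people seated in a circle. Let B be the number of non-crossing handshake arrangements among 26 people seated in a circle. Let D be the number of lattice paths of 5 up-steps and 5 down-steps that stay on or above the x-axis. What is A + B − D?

747720

With 18 = 2·9 people, non-crossing handshake pairings are non-crossing perfect matchings on a circle, counted by C_9. So A = C_9 = 4862.
With 26 = 2·13 people, non-crossing handshake pairings are non-crossing perfect matchings on a circle, counted by C_13. So B = C_13 = 742900.
Dyck paths of semilength n (length 2n) are counted by C_n; here n = 5. So D = C_5 = 42.
A + B − D = 4862 + 742900 − 42 = 747720.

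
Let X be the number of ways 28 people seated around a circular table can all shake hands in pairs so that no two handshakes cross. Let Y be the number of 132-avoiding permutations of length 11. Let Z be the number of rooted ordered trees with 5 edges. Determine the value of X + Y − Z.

2733184

With 28 = 2·14 people, non-crossing handshake pairings are non-crossing perfect matchings on a circle, counted by C_14. So X = C_14 = 2674440.
For any fixed pattern of length 3, the pattern-avoiding permutations of [11] number C_11. So Y = C_11 = 58786.
Rooted ordered trees with n edges are counted by C_n; here n = 5. So Z = C_5 = 42.
X + Y − Z = 2674440 + 58786 − 42 = 2733184.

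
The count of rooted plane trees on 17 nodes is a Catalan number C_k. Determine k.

16

A rooted plane tree on 17 nodes has 16 edges, and such trees are counted by C_16.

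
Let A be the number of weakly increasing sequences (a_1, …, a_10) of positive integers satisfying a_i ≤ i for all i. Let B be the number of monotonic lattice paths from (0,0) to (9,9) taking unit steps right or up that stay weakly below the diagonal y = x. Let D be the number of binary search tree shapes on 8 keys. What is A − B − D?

Weakly increasing sequences with a_i ≤ i biject with Dyck paths of semilength 10, so there are C_10. So A = C_10 = 16796.
Monotone paths in an n×n grid that stay weakly below the diagonal are counted by C_n; here n = 9. So B = C_9 = 4862.
Rooted binary trees with 8 nodes (each child slot possibly empty) number C_8. So D = C_8 = 1430.
A − B − D = 16796 − 4862 − 1430 = 10504.

10504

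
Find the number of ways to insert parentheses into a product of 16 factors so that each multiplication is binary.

Ways to associate a product of 16 factors correspond to binary trees on 16 leaves, so the count is C_15.
C_15 = C_14 · 2(2·14+1)/(14+2) = 2674440 · 58/16 = 9694845.

9694845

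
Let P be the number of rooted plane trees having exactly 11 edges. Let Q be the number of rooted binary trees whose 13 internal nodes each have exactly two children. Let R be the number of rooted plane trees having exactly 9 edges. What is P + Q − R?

Rooted ordered trees with n edges are counted by C_n; here n = 11. So P = C_11 = 58786.
Full binary trees with n internal nodes are counted by C_n; here n = 13. So Q = C_13 = 742900.
A rooted plane tree with 9 edges has 10 nodes, and the count is C_9. So R = C_9 = 4862.
P + Q − R = 58786 + 742900 − 4862 = 796824.

796824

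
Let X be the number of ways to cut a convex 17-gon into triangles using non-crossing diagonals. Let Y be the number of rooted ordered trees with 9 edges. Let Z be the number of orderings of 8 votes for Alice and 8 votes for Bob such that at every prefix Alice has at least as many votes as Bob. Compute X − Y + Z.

9691413

The number of triangulations of a 17-gon is the Catalan number C_15 (index = sides − 2). So X = C_15 = 9694845.
Rooted ordered trees with n edges are counted by C_n; here n = 9. So Y = C_9 = 4862.
Reading a vote for the leader as '(' and for the other as ')' turns such a sequence into a balanced string of 8 pairs, so the count is C_8. So Z = C_8 = 1430.
X − Y + Z = 9694845 − 4862 + 1430 = 9691413.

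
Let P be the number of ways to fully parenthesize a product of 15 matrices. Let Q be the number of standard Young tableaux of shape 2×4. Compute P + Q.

Ways to associate a product of 15 factors correspond to binary trees on 15 leaves, so the count is C_14. So P = C_14 = 2674440.
Standard Young tableaux of shape 2×n are counted by C_n; here n = 4. So Q = C_4 = 14.
P + Q = 2674440 + 14 = 2674454.

2674454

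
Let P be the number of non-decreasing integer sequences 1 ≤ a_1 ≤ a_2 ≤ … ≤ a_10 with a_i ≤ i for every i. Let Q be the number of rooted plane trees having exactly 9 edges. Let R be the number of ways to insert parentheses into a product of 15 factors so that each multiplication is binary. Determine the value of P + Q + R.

Such sub-staircase sequences of length n are counted by C_n; here n = 10. So P = C_10 = 16796.
A rooted plane tree with 9 edges has 10 nodes, and the count is C_9. So Q = C_9 = 4862.
Ways to associate a product of 15 factors correspond to binary trees on 15 leaves, so the count is C_14. So R = C_14 = 2674440.
P + Q + R = 16796 + 4862 + 2674440 = 2696098.

2696098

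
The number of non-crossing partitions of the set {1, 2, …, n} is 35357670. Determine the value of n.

16

Non-crossing partitions of [n] are counted by C_n. Since C_16 = 35357670, the index is 16.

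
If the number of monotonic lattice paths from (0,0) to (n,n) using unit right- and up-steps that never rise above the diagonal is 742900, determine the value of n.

Such diagonal-avoiding paths in an n×n grid are counted by C_n; 742900 = C_13.

13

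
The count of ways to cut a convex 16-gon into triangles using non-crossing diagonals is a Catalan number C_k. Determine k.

Triangulations of a convex m-gon are counted by C_{m−2}; with m = 16 this is C_14.

14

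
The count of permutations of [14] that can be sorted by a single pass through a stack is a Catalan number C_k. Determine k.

14

Stack-sortable permutations are exactly the 231-avoiding ones, counted by C_n; here n = 14.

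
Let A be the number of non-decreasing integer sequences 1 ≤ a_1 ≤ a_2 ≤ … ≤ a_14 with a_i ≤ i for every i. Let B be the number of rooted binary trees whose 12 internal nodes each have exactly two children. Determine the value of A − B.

Weakly increasing sequences with a_i ≤ i biject with Dyck paths of semilength 14, so there are C_14. So A = C_14 = 2674440.
The number of full binary trees on 12 internal nodes is the Catalan number C_12. So B = C_12 = 208012.
A − B = 2674440 − 208012 = 2466428.

2466428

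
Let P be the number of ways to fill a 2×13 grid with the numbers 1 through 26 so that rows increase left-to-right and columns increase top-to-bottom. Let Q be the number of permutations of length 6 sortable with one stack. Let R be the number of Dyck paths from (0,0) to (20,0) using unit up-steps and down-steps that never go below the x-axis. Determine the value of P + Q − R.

726236

Standard Young tableaux of shape 2×n are counted by C_n; here n = 13. So P = C_13 = 742900.
Stack-sortable permutations are exactly the 231-avoiding ones, counted by C_n; here n = 6. So Q = C_6 = 132.
Dyck paths of semilength n (length 2n) are counted by C_n; here n = 10. So R = C_10 = 16796.
P + Q − R = 742900 + 132 − 16796 = 726236.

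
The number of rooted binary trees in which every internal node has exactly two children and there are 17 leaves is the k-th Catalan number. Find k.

Full binary trees with 17 leaves have 17−1 = 16 internal nodes, so there are C_16 of them.

16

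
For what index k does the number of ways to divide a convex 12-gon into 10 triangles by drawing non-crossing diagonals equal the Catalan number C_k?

A convex 12-gon is triangulated into 10 triangles, and the number of such triangulations is the Catalan number C_{12−2} = C_10.

10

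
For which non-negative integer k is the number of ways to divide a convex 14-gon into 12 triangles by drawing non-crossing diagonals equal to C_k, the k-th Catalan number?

Triangulations of a convex m-gon are counted by C_{m−2}; with m = 14 this is C_12.

12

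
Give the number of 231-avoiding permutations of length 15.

Permutations of [n] avoiding any single length-3 pattern are counted by C_n; here n = 15.
C_15 = C_14 · 2(2·14+1)/(14+2) = 2674440 · 58/16 = 9694845.

9694845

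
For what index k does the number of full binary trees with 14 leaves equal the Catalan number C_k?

A full binary tree with L leaves has L−1 internal nodes and is counted by C_{L−1}; L = 14 gives C_13.

13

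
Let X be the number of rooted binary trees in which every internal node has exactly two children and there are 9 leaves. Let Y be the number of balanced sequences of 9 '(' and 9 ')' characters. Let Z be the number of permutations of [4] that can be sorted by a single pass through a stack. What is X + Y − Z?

6278

Full binary trees with 9 leaves have 9−1 = 8 internal nodes, so there are C_8 of them. So X = C_8 = 1430.
A balanced arrangement of 9 bracket pairs is a Dyck word of semilength 9, so the count is C_9. So Y = C_9 = 4862.
Stack-sortable permutations are exactly the 231-avoiding ones, counted by C_n; here n = 4. So Z = C_4 = 14.
X + Y − Z = 1430 + 4862 − 14 = 6278.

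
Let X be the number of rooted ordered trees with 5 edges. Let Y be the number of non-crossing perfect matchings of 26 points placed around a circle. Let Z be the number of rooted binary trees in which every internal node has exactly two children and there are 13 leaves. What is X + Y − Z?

534930

A rooted plane tree with 5 edges has 6 nodes, and the count is C_5. So X = C_5 = 42.
Pairing 26 circle points by 13 non-crossing chords gives C_13 matchings. So Y = C_13 = 742900.
A full binary tree with L leaves has L−1 internal nodes and is counted by C_{L−1}; L = 13 gives C_12. So Z = C_12 = 208012.
X + Y − Z = 42 + 742900 − 208012 = 534930.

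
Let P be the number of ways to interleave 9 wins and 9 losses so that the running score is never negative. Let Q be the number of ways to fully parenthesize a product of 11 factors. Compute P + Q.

21658

Ballot sequences with n votes each where one side never trails are Dyck words, counted by C_n; here n = 9. So P = C_9 = 4862.
Bracketing 11 factors into binary products is counted by C_{11−1} = C_10. So Q = C_10 = 16796.
P + Q = 4862 + 16796 = 21658.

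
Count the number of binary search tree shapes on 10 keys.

16796

Rooted binary trees with 10 nodes (each child slot possibly empty) number C_10.
C_10 = C(20,10)/11 = 184756/11 = 16796.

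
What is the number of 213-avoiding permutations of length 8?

1430

For any fixed pattern of length 3, the pattern-avoiding permutations of [8] number C_8.
C_8 = 1430.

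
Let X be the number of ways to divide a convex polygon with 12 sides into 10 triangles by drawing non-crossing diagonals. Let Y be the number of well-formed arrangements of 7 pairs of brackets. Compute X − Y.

A convex 12-gon is triangulated into 10 triangles, and the number of such triangulations is the Catalan number C_{12−2} = C_10. So X = C_10 = 16796.
With 7 pairs the number of balanced bracket strings is the Catalan number C_7. So Y = C_7 = 429.
X − Y = 16796 − 429 = 16367.

16367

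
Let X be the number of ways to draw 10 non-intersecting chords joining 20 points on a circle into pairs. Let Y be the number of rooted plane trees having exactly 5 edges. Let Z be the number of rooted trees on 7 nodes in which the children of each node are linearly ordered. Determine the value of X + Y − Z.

16706

Non-crossing perfect matchings of 2n points on a circle are counted by C_n; with 20 points, n = 10. So X = C_10 = 16796.
Rooted ordered trees with n edges are counted by C_n; here n = 5. So Y = C_5 = 42.
Rooted ordered (plane) trees on m nodes have m−1 edges and are counted by C_{m−1}; m = 7 gives C_6. So Z = C_6 = 132.
X + Y − Z = 16796 + 42 − 132 = 16706.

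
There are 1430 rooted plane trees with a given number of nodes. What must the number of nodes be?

Rooted ordered trees on m nodes are counted by C_{m−1}. The Catalan number equal to 1430 is C_8.
So the index is 8, and the number of nodes is 8 + 1 = 9.

9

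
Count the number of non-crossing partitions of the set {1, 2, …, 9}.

Non-crossing partitions of an n-element set are counted by C_n; here n = 9.
C_9 = C(18,9)/10 = 48620/10 = 4862.

4862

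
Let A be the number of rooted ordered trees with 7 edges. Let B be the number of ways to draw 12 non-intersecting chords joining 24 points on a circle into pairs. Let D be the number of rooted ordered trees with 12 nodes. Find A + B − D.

Rooted ordered trees with n edges are counted by C_n; here n = 7. So A = C_7 = 429.
Pairing 24 circle points by 12 non-crossing chords gives C_12 matchings. So B = C_12 = 208012.
Rooted ordered (plane) trees on m nodes have m−1 edges and are counted by C_{m−1}; m = 12 gives C_11. So D = C_11 = 58786.
A + B − D = 429 + 208012 − 58786 = 149655.

149655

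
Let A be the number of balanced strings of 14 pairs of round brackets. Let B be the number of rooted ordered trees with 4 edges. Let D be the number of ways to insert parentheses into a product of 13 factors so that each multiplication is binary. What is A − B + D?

A balanced arrangement of 14 bracket pairs is a Dyck word of semilength 14, so the count is C_14. So A = C_14 = 2674440.
Rooted ordered trees with n edges are counted by C_n; here n = 4. So B = C_4 = 14.
Bracketing 13 factors into binary products is counted by C_{13−1} = C_12. So D = C_12 = 208012.
A − B + D = 2674440 − 14 + 208012 = 2882438.

2882438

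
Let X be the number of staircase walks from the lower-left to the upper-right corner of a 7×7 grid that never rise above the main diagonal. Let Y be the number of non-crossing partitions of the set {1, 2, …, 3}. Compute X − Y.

Monotone paths in an n×n grid that stay weakly below the diagonal are counted by C_n; here n = 7. So X = C_7 = 429.
The non-crossing partitions of [3] form a lattice of size C_3. So Y = C_3 = 5.
X − Y = 429 − 5 = 424.

424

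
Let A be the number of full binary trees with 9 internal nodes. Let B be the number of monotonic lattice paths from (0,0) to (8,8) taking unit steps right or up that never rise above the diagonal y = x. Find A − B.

The number of full binary trees on 9 internal nodes is the Catalan number C_9. So A = C_9 = 4862.
Monotone paths in an n×n grid that stay weakly below the diagonal are counted by C_n; here n = 8. So B = C_8 = 1430.
A − B = 4862 − 1430 = 3432.

3432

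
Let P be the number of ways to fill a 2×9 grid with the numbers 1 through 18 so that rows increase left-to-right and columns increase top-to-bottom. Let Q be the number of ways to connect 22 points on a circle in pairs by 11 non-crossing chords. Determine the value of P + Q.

63648

Standard Young tableaux of shape 2×n are counted by C_n; here n = 9. So P = C_9 = 4862.
Non-crossing perfect matchings of 2n points on a circle are counted by C_n; with 22 points, n = 11. So Q = C_11 = 58786.
P + Q = 4862 + 58786 = 63648.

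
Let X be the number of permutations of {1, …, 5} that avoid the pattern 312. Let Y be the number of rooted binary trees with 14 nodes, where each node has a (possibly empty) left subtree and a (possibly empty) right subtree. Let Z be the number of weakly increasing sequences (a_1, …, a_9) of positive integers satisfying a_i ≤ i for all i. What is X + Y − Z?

2669620

For any fixed pattern of length 3, the pattern-avoiding permutations of [5] number C_5. So X = C_5 = 42.
There are C_n binary search tree shapes on n keys; with n = 14 that is C_14. So Y = C_14 = 2674440.
Such sub-staircase sequences of length n are counted by C_n; here n = 9. So Z = C_9 = 4862.
X + Y − Z = 42 + 2674440 − 4862 = 2669620.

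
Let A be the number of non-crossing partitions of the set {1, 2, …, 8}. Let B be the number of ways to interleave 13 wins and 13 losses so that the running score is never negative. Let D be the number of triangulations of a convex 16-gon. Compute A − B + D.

Non-crossing partitions of an n-element set are counted by C_n; here n = 8. So A = C_8 = 1430.
Ballot sequences with n votes each where one side never trails are Dyck words, counted by C_n; here n = 13. So B = C_13 = 742900.
The number of triangulations of a 16-gon is the Catalan number C_14 (index = sides − 2). So D = C_14 = 2674440.
A − B + D = 1430 − 742900 + 2674440 = 1932970.

1932970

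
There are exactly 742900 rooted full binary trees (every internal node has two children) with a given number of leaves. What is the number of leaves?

Full binary trees with L leaves are counted by C_{L−1}; 742900 = C_13.
So the index is 13, and the number of leaves is 13 + 1 = 14.

14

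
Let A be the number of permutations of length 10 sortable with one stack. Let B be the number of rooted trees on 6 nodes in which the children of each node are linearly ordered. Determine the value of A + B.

16838

By Knuth's characterisation, the stack-sortable permutations of length 10 are the 231-avoiders, numbering C_10. So A = C_10 = 16796.
Rooted ordered (plane) trees on m nodes have m−1 edges and are counted by C_{m−1}; m = 6 gives C_5. So B = C_5 = 42.
A + B = 16796 + 42 = 16838.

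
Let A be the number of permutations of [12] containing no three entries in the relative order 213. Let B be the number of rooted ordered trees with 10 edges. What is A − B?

191216

Permutations of [n] avoiding any single length-3 pattern are counted by C_n; here n = 12. So A = C_12 = 208012.
Rooted ordered trees with n edges are counted by C_n; here n = 10. So B = C_10 = 16796.
A − B = 208012 − 16796 = 191216.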